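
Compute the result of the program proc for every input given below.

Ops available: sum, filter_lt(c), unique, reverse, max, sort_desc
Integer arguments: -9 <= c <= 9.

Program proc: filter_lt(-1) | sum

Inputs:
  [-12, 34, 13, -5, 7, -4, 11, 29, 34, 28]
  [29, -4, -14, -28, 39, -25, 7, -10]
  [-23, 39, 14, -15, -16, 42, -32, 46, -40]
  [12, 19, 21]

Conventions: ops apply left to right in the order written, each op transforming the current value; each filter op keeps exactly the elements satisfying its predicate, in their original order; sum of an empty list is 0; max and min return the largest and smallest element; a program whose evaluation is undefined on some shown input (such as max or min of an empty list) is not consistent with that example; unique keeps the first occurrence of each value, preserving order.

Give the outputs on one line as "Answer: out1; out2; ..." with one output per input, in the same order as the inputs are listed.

-21; -81; -126; 0

Execution, op by op:
  [-12, 34, 13, -5, 7, -4, 11, 29, 34, 28] -> [-12, -5, -4] -> -21
  [29, -4, -14, -28, 39, -25, 7, -10] -> [-4, -14, -28, -25, -10] -> -81
  [-23, 39, 14, -15, -16, 42, -32, 46, -40] -> [-23, -15, -16, -32, -40] -> -126
  [12, 19, 21] -> [] -> 0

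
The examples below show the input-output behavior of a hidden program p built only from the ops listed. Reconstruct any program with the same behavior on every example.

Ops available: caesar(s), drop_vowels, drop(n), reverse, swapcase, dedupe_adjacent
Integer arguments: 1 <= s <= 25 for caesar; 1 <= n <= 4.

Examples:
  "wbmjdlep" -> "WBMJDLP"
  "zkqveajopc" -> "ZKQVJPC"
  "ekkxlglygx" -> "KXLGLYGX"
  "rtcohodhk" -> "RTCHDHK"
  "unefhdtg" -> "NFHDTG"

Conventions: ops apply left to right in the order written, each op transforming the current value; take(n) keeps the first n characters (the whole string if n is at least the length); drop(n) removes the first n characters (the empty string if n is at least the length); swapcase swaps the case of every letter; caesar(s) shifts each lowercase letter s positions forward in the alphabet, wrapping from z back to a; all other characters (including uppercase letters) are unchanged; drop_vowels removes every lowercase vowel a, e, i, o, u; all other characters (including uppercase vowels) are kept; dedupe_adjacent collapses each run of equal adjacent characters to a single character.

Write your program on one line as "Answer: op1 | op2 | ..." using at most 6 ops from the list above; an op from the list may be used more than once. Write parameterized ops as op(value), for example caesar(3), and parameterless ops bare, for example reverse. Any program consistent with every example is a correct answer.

reverse | drop_vowels | dedupe_adjacent | reverse | swapcase

Check, running the answer program on each example:
  "wbmjdlep" -> "peldjmbw" -> "pldjmbw" -> "pldjmbw" -> "wbmjdlp" -> "WBMJDLP"
  "zkqveajopc" -> "cpojaevqkz" -> "cpjvqkz" -> "cpjvqkz" -> "zkqvjpc" -> "ZKQVJPC"
  "ekkxlglygx" -> "xgylglxkke" -> "xgylglxkk" -> "xgylglxk" -> "kxlglygx" -> "KXLGLYGX"
  "rtcohodhk" -> "khdohoctr" -> "khdhctr" -> "khdhctr" -> "rtchdhk" -> "RTCHDHK"
  "unefhdtg" -> "gtdhfenu" -> "gtdhfn" -> "gtdhfn" -> "nfhdtg" -> "NFHDTG"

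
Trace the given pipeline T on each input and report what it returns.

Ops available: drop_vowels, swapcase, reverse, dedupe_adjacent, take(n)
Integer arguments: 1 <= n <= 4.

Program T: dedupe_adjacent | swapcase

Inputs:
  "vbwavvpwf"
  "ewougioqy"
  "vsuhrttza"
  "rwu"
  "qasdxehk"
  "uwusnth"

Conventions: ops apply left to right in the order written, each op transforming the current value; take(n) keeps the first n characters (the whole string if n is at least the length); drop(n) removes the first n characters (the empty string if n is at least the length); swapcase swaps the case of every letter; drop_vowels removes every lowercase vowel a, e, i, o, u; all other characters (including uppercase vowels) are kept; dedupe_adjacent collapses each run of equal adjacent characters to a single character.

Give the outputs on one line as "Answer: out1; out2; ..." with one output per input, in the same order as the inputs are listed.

"VBWAVPWF"; "EWOUGIOQY"; "VSUHRTZA"; "RWU"; "QASDXEHK"; "UWUSNTH"

Execution, op by op:
  "vbwavvpwf" -> "vbwavpwf" -> "VBWAVPWF"
  "ewougioqy" -> "ewougioqy" -> "EWOUGIOQY"
  "vsuhrttza" -> "vsuhrtza" -> "VSUHRTZA"
  "rwu" -> "rwu" -> "RWU"
  "qasdxehk" -> "qasdxehk" -> "QASDXEHK"
  "uwusnth" -> "uwusnth" -> "UWUSNTH"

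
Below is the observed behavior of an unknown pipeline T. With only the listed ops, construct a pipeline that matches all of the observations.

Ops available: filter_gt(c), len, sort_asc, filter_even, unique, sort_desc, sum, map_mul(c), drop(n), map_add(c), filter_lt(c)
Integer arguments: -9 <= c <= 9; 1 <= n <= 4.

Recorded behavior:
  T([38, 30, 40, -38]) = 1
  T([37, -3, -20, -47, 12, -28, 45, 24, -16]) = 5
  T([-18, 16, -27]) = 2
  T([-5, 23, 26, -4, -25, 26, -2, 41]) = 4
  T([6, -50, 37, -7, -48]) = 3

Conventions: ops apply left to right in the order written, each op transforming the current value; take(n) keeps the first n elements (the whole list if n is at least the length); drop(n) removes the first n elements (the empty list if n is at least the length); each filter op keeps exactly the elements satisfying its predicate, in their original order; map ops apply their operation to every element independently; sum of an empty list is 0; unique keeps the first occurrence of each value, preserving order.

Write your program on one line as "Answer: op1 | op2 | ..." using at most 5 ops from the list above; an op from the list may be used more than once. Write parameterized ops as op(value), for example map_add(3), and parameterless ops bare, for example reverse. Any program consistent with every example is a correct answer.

map_mul(6) | map_add(-9) | filter_lt(6) | map_add(-7) | len

Check, running the answer program on each example:
  [38, 30, 40, -38] -> [228, 180, 240, -228] -> [219, 171, 231, -237] -> [-237] -> [-244] -> 1
  [37, -3, -20, -47, 12, -28, 45, 24, -16] -> [222, -18, -120, -282, 72, -168, 270, 144, -96] -> [213, -27, -129, -291, 63, -177, 261, 135, -105] -> [-27, -129, -291, -177, -105] -> [-34, -136, -298, -184, -112] -> 5
  [-18, 16, -27] -> [-108, 96, -162] -> [-117, 87, -171] -> [-117, -171] -> [-124, -178] -> 2
  [-5, 23, 26, -4, -25, 26, -2, 41] -> [-30, 138, 156, -24, -150, 156, -12, 246] -> [-39, 129, 147, -33, -159, 147, -21, 237] -> [-39, -33, -159, -21] -> [-46, -40, -166, -28] -> 4
  [6, -50, 37, -7, -48] -> [36, -300, 222, -42, -288] -> [27, -309, 213, -51, -297] -> [-309, -51, -297] -> [-316, -58, -304] -> 3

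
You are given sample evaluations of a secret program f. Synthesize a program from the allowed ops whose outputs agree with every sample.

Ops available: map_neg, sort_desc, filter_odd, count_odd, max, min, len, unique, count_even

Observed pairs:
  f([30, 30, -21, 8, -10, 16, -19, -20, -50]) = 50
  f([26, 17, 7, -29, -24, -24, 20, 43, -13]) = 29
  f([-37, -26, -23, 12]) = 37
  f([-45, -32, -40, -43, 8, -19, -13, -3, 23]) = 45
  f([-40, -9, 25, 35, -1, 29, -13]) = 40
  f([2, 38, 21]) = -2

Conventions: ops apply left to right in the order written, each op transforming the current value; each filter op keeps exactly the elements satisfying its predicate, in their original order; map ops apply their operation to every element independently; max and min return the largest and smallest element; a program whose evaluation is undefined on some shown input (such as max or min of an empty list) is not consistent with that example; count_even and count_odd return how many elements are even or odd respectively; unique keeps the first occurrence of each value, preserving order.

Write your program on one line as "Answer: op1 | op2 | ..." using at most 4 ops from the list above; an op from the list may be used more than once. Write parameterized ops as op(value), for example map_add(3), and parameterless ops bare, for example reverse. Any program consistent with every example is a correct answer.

unique | map_neg | sort_desc | max

Check, running the answer program on each example:
  [30, 30, -21, 8, -10, 16, -19, -20, -50] -> [30, -21, 8, -10, 16, -19, -20, -50] -> [-30, 21, -8, 10, -16, 19, 20, 50] -> [50, 21, 20, 19, 10, -8, -16, -30] -> 50
  [26, 17, 7, -29, -24, -24, 20, 43, -13] -> [26, 17, 7, -29, -24, 20, 43, -13] -> [-26, -17, -7, 29, 24, -20, -43, 13] -> [29, 24, 13, -7, -17, -20, -26, -43] -> 29
  [-37, -26, -23, 12] -> [-37, -26, -23, 12] -> [37, 26, 23, -12] -> [37, 26, 23, -12] -> 37
  [-45, -32, -40, -43, 8, -19, -13, -3, 23] -> [-45, -32, -40, -43, 8, -19, -13, -3, 23] -> [45, 32, 40, 43, -8, 19, 13, 3, -23] -> [45, 43, 40, 32, 19, 13, 3, -8, -23] -> 45
  [-40, -9, 25, 35, -1, 29, -13] -> [-40, -9, 25, 35, -1, 29, -13] -> [40, 9, -25, -35, 1, -29, 13] -> [40, 13, 9, 1, -25, -29, -35] -> 40
  [2, 38, 21] -> [2, 38, 21] -> [-2, -38, -21] -> [-2, -21, -38] -> -2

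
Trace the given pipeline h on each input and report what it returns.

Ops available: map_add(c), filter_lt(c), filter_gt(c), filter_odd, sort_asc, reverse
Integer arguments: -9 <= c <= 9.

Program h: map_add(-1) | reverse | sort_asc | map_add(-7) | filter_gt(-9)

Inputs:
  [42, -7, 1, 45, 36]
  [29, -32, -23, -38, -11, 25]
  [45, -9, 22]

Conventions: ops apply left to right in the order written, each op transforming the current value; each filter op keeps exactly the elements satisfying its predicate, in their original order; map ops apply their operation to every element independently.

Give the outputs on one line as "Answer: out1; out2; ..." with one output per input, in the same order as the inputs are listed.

Execution, op by op:
  [42, -7, 1, 45, 36] -> [41, -8, 0, 44, 35] -> [35, 44, 0, -8, 41] -> [-8, 0, 35, 41, 44] -> [-15, -7, 28, 34, 37] -> [-7, 28, 34, 37]
  [29, -32, -23, -38, -11, 25] -> [28, -33, -24, -39, -12, 24] -> [24, -12, -39, -24, -33, 28] -> [-39, -33, -24, -12, 24, 28] -> [-46, -40, -31, -19, 17, 21] -> [17, 21]
  [45, -9, 22] -> [44, -10, 21] -> [21, -10, 44] -> [-10, 21, 44] -> [-17, 14, 37] -> [14, 37]

[-7, 28, 34, 37]; [17, 21]; [14, 37]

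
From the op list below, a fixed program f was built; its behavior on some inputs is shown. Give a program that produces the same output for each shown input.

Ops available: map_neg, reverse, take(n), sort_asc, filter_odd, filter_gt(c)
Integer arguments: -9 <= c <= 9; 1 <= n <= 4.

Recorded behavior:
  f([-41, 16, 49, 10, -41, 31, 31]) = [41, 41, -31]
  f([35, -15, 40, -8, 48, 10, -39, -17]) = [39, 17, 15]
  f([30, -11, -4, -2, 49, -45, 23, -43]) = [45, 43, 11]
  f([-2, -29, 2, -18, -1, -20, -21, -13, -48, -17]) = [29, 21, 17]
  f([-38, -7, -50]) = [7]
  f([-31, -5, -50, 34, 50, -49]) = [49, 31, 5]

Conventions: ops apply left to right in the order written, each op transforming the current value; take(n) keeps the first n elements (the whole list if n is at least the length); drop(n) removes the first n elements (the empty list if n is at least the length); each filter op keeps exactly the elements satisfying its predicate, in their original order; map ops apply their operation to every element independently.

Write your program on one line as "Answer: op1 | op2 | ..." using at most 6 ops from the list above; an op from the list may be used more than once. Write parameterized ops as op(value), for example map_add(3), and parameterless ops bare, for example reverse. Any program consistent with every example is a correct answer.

reverse | filter_odd | sort_asc | map_neg | take(3)

Check, running the answer program on each example:
  [-41, 16, 49, 10, -41, 31, 31] -> [31, 31, -41, 10, 49, 16, -41] -> [31, 31, -41, 49, -41] -> [-41, -41, 31, 31, 49] -> [41, 41, -31, -31, -49] -> [41, 41, -31]
  [35, -15, 40, -8, 48, 10, -39, -17] -> [-17, -39, 10, 48, -8, 40, -15, 35] -> [-17, -39, -15, 35] -> [-39, -17, -15, 35] -> [39, 17, 15, -35] -> [39, 17, 15]
  [30, -11, -4, -2, 49, -45, 23, -43] -> [-43, 23, -45, 49, -2, -4, -11, 30] -> [-43, 23, -45, 49, -11] -> [-45, -43, -11, 23, 49] -> [45, 43, 11, -23, -49] -> [45, 43, 11]
  [-2, -29, 2, -18, -1, -20, -21, -13, -48, -17] -> [-17, -48, -13, -21, -20, -1, -18, 2, -29, -2] -> [-17, -13, -21, -1, -29] -> [-29, -21, -17, -13, -1] -> [29, 21, 17, 13, 1] -> [29, 21, 17]
  [-38, -7, -50] -> [-50, -7, -38] -> [-7] -> [-7] -> [7] -> [7]
  [-31, -5, -50, 34, 50, -49] -> [-49, 50, 34, -50, -5, -31] -> [-49, -5, -31] -> [-49, -31, -5] -> [49, 31, 5] -> [49, 31, 5]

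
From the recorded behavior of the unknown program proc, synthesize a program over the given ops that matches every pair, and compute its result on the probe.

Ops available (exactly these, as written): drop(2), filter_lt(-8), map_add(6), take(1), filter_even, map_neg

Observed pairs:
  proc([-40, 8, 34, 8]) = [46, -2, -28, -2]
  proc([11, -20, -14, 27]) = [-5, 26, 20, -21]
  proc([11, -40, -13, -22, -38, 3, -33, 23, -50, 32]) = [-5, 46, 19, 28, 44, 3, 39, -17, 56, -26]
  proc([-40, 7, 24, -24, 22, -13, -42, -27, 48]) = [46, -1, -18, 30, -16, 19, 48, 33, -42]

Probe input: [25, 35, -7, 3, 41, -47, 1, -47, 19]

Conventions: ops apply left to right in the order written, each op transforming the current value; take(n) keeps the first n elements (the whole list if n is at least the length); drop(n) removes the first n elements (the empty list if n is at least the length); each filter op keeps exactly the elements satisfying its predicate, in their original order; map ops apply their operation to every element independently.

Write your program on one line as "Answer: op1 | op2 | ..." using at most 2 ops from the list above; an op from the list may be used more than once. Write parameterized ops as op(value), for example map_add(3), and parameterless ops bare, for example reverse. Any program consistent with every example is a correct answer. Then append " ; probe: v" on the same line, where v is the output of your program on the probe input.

map_neg | map_add(6) ; probe: [-19, -29, 13, 3, -35, 53, 5, 53, -13]

Check, running the answer program on each example:
  [-40, 8, 34, 8] -> [40, -8, -34, -8] -> [46, -2, -28, -2]
  [11, -20, -14, 27] -> [-11, 20, 14, -27] -> [-5, 26, 20, -21]
  [11, -40, -13, -22, -38, 3, -33, 23, -50, 32] -> [-11, 40, 13, 22, 38, -3, 33, -23, 50, -32] -> [-5, 46, 19, 28, 44, 3, 39, -17, 56, -26]
  [-40, 7, 24, -24, 22, -13, -42, -27, 48] -> [40, -7, -24, 24, -22, 13, 42, 27, -48] -> [46, -1, -18, 30, -16, 19, 48, 33, -42]
  probe: [25, 35, -7, 3, 41, -47, 1, -47, 19] -> [-25, -35, 7, -3, -41, 47, -1, 47, -19] -> [-19, -29, 13, 3, -35, 53, 5, 53, -13]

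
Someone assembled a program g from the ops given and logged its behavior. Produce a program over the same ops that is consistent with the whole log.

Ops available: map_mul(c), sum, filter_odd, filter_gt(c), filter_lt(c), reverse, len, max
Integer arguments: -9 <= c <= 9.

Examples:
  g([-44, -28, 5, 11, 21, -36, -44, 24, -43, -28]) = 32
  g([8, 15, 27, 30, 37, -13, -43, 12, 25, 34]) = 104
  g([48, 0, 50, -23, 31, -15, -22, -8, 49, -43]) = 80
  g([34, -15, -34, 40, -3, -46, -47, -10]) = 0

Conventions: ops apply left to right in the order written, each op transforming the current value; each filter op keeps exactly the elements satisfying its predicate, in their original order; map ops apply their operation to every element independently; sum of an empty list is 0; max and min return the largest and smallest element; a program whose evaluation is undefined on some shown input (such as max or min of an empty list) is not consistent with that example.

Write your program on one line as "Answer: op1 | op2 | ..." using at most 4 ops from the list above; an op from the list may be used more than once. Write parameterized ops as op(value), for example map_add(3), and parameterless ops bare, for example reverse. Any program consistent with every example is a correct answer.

filter_odd | filter_gt(6) | reverse | sum

Check, running the answer program on each example:
  [-44, -28, 5, 11, 21, -36, -44, 24, -43, -28] -> [5, 11, 21, -43] -> [11, 21] -> [21, 11] -> 32
  [8, 15, 27, 30, 37, -13, -43, 12, 25, 34] -> [15, 27, 37, -13, -43, 25] -> [15, 27, 37, 25] -> [25, 37, 27, 15] -> 104
  [48, 0, 50, -23, 31, -15, -22, -8, 49, -43] -> [-23, 31, -15, 49, -43] -> [31, 49] -> [49, 31] -> 80
  [34, -15, -34, 40, -3, -46, -47, -10] -> [-15, -3, -47] -> [] -> [] -> 0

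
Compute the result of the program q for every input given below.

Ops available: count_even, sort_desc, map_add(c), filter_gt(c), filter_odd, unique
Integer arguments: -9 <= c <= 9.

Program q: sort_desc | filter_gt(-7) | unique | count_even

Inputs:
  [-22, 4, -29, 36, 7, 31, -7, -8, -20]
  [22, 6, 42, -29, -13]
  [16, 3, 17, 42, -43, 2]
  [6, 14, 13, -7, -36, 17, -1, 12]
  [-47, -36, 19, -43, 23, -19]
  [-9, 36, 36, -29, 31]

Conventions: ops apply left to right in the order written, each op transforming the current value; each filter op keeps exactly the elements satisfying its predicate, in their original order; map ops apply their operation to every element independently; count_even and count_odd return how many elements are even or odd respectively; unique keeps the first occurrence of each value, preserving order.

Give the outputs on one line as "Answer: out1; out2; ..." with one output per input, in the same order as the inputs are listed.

Execution, op by op:
  [-22, 4, -29, 36, 7, 31, -7, -8, -20] -> [36, 31, 7, 4, -7, -8, -20, -22, -29] -> [36, 31, 7, 4] -> [36, 31, 7, 4] -> 2
  [22, 6, 42, -29, -13] -> [42, 22, 6, -13, -29] -> [42, 22, 6] -> [42, 22, 6] -> 3
  [16, 3, 17, 42, -43, 2] -> [42, 17, 16, 3, 2, -43] -> [42, 17, 16, 3, 2] -> [42, 17, 16, 3, 2] -> 3
  [6, 14, 13, -7, -36, 17, -1, 12] -> [17, 14, 13, 12, 6, -1, -7, -36] -> [17, 14, 13, 12, 6, -1] -> [17, 14, 13, 12, 6, -1] -> 3
  [-47, -36, 19, -43, 23, -19] -> [23, 19, -19, -36, -43, -47] -> [23, 19] -> [23, 19] -> 0
  [-9, 36, 36, -29, 31] -> [36, 36, 31, -9, -29] -> [36, 36, 31] -> [36, 31] -> 1

2; 3; 3; 3; 0; 1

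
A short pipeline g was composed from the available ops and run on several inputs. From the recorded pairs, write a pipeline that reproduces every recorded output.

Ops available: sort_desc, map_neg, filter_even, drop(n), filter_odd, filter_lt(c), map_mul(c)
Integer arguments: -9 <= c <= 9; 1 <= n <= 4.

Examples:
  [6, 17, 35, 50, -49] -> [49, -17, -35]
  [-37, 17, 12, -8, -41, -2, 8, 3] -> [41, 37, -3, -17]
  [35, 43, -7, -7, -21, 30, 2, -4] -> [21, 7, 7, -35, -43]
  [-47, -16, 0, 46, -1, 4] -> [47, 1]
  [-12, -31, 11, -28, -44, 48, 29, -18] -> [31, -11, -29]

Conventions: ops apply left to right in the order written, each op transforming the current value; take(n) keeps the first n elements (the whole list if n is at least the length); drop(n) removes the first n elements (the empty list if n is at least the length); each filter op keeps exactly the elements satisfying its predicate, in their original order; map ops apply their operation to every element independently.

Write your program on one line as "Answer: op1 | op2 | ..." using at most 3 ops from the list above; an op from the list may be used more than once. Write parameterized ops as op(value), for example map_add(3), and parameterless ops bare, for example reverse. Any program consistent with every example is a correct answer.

map_neg | filter_odd | sort_desc

Check, running the answer program on each example:
  [6, 17, 35, 50, -49] -> [-6, -17, -35, -50, 49] -> [-17, -35, 49] -> [49, -17, -35]
  [-37, 17, 12, -8, -41, -2, 8, 3] -> [37, -17, -12, 8, 41, 2, -8, -3] -> [37, -17, 41, -3] -> [41, 37, -3, -17]
  [35, 43, -7, -7, -21, 30, 2, -4] -> [-35, -43, 7, 7, 21, -30, -2, 4] -> [-35, -43, 7, 7, 21] -> [21, 7, 7, -35, -43]
  [-47, -16, 0, 46, -1, 4] -> [47, 16, 0, -46, 1, -4] -> [47, 1] -> [47, 1]
  [-12, -31, 11, -28, -44, 48, 29, -18] -> [12, 31, -11, 28, 44, -48, -29, 18] -> [31, -11, -29] -> [31, -11, -29]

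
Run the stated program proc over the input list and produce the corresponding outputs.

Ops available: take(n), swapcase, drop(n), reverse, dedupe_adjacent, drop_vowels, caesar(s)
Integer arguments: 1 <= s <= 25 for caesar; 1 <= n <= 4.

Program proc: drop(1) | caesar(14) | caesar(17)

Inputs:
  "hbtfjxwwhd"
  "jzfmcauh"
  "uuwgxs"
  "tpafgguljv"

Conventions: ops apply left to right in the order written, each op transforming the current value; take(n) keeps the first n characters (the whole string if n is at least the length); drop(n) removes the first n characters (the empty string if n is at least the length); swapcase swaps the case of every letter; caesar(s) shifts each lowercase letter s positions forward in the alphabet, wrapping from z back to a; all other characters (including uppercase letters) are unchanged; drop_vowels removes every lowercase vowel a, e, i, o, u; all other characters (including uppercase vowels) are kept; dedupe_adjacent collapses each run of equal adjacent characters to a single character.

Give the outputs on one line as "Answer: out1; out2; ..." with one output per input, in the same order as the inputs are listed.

Execution, op by op:
  "hbtfjxwwhd" -> "btfjxwwhd" -> "phtxlkkvr" -> "gykocbbmi"
  "jzfmcauh" -> "zfmcauh" -> "ntaqoiv" -> "ekrhfzm"
  "uuwgxs" -> "uwgxs" -> "ikulg" -> "zblcx"
  "tpafgguljv" -> "pafgguljv" -> "dotuuizxj" -> "ufkllzqoa"

"gykocbbmi"; "ekrhfzm"; "zblcx"; "ufkllzqoa"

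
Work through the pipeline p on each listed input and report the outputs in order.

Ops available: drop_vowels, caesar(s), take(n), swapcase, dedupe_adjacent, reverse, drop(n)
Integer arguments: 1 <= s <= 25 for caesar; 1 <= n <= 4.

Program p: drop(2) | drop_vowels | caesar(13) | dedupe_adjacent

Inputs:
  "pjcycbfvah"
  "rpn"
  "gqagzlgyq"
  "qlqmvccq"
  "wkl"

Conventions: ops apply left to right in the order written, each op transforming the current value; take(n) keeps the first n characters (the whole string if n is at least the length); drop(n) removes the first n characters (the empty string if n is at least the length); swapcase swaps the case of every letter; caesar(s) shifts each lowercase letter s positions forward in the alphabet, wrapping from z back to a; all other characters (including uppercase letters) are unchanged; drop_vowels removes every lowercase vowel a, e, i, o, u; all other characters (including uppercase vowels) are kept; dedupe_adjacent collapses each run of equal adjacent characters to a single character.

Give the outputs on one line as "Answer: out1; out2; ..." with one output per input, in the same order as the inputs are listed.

Execution, op by op:
  "pjcycbfvah" -> "cycbfvah" -> "cycbfvh" -> "plposiu" -> "plposiu"
  "rpn" -> "n" -> "n" -> "a" -> "a"
  "gqagzlgyq" -> "agzlgyq" -> "gzlgyq" -> "tmytld" -> "tmytld"
  "qlqmvccq" -> "qmvccq" -> "qmvccq" -> "dzippd" -> "dzipd"
  "wkl" -> "l" -> "l" -> "y" -> "y"

"plposiu"; "a"; "tmytld"; "dzipd"; "y"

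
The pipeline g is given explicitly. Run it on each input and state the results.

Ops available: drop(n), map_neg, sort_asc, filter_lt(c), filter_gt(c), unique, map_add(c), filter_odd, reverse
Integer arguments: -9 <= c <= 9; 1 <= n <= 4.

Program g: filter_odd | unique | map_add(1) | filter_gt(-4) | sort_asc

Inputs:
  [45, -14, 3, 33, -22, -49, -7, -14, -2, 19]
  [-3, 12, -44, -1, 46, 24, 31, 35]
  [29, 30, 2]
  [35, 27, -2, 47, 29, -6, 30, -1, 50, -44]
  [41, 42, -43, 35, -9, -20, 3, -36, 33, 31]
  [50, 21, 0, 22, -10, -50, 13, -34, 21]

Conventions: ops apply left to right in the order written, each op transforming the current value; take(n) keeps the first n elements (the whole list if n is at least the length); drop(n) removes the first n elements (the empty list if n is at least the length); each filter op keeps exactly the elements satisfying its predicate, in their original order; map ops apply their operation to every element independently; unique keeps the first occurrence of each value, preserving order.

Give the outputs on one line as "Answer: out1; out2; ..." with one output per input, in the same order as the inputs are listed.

Execution, op by op:
  [45, -14, 3, 33, -22, -49, -7, -14, -2, 19] -> [45, 3, 33, -49, -7, 19] -> [45, 3, 33, -49, -7, 19] -> [46, 4, 34, -48, -6, 20] -> [46, 4, 34, 20] -> [4, 20, 34, 46]
  [-3, 12, -44, -1, 46, 24, 31, 35] -> [-3, -1, 31, 35] -> [-3, -1, 31, 35] -> [-2, 0, 32, 36] -> [-2, 0, 32, 36] -> [-2, 0, 32, 36]
  [29, 30, 2] -> [29] -> [29] -> [30] -> [30] -> [30]
  [35, 27, -2, 47, 29, -6, 30, -1, 50, -44] -> [35, 27, 47, 29, -1] -> [35, 27, 47, 29, -1] -> [36, 28, 48, 30, 0] -> [36, 28, 48, 30, 0] -> [0, 28, 30, 36, 48]
  [41, 42, -43, 35, -9, -20, 3, -36, 33, 31] -> [41, -43, 35, -9, 3, 33, 31] -> [41, -43, 35, -9, 3, 33, 31] -> [42, -42, 36, -8, 4, 34, 32] -> [42, 36, 4, 34, 32] -> [4, 32, 34, 36, 42]
  [50, 21, 0, 22, -10, -50, 13, -34, 21] -> [21, 13, 21] -> [21, 13] -> [22, 14] -> [22, 14] -> [14, 22]

[4, 20, 34, 46]; [-2, 0, 32, 36]; [30]; [0, 28, 30, 36, 48]; [4, 32, 34, 36, 42]; [14, 22]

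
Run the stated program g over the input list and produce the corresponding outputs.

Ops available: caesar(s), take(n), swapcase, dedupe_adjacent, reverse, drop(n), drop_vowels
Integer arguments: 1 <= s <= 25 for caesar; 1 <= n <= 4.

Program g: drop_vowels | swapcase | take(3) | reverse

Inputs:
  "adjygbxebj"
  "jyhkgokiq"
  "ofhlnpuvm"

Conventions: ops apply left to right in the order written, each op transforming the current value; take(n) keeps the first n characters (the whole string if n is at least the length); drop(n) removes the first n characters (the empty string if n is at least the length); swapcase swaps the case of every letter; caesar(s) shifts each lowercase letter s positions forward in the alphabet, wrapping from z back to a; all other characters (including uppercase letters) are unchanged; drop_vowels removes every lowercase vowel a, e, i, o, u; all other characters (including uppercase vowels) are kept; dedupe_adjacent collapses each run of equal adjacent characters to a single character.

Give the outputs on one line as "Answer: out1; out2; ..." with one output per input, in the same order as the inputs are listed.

Execution, op by op:
  "adjygbxebj" -> "djygbxbj" -> "DJYGBXBJ" -> "DJY" -> "YJD"
  "jyhkgokiq" -> "jyhkgkq" -> "JYHKGKQ" -> "JYH" -> "HYJ"
  "ofhlnpuvm" -> "fhlnpvm" -> "FHLNPVM" -> "FHL" -> "LHF"

"YJD"; "HYJ"; "LHF"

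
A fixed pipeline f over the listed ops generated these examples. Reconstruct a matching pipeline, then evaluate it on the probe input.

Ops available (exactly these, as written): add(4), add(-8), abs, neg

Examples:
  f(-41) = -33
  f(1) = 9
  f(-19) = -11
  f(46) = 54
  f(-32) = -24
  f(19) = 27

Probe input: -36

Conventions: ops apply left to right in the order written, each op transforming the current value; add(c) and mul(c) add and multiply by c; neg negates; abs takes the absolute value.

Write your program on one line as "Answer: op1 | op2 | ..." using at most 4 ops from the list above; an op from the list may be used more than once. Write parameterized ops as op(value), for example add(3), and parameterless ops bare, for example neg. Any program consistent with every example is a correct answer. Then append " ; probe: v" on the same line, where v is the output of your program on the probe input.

neg | add(-8) | neg ; probe: -28

Check, running the answer program on each example:
  -41 -> 41 -> 33 -> -33
  1 -> -1 -> -9 -> 9
  -19 -> 19 -> 11 -> -11
  46 -> -46 -> -54 -> 54
  -32 -> 32 -> 24 -> -24
  19 -> -19 -> -27 -> 27
  probe: -36 -> 36 -> 28 -> -28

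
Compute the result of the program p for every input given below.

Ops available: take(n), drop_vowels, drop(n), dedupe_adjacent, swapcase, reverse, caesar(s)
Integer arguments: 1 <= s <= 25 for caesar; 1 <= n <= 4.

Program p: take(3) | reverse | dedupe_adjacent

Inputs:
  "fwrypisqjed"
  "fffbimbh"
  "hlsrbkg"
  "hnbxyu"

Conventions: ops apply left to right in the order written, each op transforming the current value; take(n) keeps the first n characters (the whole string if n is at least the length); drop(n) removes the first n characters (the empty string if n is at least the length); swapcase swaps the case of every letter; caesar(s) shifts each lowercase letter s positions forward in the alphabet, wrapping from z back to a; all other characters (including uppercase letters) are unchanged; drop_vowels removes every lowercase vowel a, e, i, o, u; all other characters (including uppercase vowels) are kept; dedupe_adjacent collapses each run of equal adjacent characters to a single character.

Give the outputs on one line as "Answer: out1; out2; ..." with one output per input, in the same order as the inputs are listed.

"rwf"; "f"; "slh"; "bnh"

Execution, op by op:
  "fwrypisqjed" -> "fwr" -> "rwf" -> "rwf"
  "fffbimbh" -> "fff" -> "fff" -> "f"
  "hlsrbkg" -> "hls" -> "slh" -> "slh"
  "hnbxyu" -> "hnb" -> "bnh" -> "bnh"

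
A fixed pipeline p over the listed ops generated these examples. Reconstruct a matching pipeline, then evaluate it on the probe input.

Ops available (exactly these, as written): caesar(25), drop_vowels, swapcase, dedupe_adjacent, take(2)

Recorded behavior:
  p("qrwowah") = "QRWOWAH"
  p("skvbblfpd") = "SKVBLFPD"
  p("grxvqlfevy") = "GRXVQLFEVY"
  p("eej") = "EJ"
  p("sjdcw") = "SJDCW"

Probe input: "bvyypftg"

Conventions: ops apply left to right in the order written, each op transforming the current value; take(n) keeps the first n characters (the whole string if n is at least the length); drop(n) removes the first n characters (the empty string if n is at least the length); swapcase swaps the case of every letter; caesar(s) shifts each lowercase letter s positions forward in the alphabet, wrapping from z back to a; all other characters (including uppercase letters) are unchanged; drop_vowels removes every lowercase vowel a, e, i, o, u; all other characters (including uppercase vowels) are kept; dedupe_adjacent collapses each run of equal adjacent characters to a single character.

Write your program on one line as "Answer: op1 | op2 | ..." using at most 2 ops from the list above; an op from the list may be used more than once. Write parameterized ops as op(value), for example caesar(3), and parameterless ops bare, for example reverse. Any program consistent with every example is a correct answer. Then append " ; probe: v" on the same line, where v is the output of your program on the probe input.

swapcase | dedupe_adjacent ; probe: "BVYPFTG"

Check, running the answer program on each example:
  "qrwowah" -> "QRWOWAH" -> "QRWOWAH"
  "skvbblfpd" -> "SKVBBLFPD" -> "SKVBLFPD"
  "grxvqlfevy" -> "GRXVQLFEVY" -> "GRXVQLFEVY"
  "eej" -> "EEJ" -> "EJ"
  "sjdcw" -> "SJDCW" -> "SJDCW"
  probe: "bvyypftg" -> "BVYYPFTG" -> "BVYPFTG"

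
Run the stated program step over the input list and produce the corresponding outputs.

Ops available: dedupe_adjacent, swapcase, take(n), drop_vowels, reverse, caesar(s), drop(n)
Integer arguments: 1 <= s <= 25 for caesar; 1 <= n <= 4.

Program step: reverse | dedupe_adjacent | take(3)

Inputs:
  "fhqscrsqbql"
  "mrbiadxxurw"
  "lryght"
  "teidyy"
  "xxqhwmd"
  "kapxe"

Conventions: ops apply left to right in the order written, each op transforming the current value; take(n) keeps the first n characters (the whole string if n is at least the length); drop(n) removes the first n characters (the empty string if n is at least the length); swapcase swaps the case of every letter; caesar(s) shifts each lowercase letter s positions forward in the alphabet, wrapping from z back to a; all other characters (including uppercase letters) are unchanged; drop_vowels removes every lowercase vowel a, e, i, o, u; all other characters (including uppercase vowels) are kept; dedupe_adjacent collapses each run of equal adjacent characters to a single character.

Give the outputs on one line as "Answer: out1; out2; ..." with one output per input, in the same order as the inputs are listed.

Execution, op by op:
  "fhqscrsqbql" -> "lqbqsrcsqhf" -> "lqbqsrcsqhf" -> "lqb"
  "mrbiadxxurw" -> "wruxxdaibrm" -> "wruxdaibrm" -> "wru"
  "lryght" -> "thgyrl" -> "thgyrl" -> "thg"
  "teidyy" -> "yydiet" -> "ydiet" -> "ydi"
  "xxqhwmd" -> "dmwhqxx" -> "dmwhqx" -> "dmw"
  "kapxe" -> "expak" -> "expak" -> "exp"

"lqb"; "wru"; "thg"; "ydi"; "dmw"; "exp"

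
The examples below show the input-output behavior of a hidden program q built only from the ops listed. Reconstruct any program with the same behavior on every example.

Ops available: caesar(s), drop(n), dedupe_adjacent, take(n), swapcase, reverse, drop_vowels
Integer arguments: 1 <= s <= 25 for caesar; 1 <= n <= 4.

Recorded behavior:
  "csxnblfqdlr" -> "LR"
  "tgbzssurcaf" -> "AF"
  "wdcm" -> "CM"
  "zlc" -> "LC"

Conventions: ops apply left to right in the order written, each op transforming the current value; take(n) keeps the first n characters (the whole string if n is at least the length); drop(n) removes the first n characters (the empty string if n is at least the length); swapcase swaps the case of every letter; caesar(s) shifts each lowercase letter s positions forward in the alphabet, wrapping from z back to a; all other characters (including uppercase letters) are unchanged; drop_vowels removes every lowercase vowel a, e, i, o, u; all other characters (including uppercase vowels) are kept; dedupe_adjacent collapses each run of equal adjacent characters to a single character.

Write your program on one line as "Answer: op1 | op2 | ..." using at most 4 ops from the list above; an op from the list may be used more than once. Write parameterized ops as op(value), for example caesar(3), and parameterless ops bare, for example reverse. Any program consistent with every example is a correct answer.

reverse | take(2) | reverse | swapcase

Check, running the answer program on each example:
  "csxnblfqdlr" -> "rldqflbnxsc" -> "rl" -> "lr" -> "LR"
  "tgbzssurcaf" -> "facrusszbgt" -> "fa" -> "af" -> "AF"
  "wdcm" -> "mcdw" -> "mc" -> "cm" -> "CM"
  "zlc" -> "clz" -> "cl" -> "lc" -> "LC"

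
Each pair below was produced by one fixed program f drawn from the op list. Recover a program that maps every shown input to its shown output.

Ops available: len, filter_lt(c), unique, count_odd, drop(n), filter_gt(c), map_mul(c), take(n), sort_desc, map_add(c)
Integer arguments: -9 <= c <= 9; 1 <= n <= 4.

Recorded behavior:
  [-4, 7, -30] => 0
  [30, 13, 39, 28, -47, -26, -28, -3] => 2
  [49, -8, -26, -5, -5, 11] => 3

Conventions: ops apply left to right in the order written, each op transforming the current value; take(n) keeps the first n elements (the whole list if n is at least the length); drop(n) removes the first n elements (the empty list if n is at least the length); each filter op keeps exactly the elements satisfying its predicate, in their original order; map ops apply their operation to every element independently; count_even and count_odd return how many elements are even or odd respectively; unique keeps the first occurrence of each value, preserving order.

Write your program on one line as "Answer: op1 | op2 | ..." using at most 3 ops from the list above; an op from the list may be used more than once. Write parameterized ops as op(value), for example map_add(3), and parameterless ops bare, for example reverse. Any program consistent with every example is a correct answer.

drop(3) | count_odd

Check, running the answer program on each example:
  [-4, 7, -30] -> [] -> 0
  [30, 13, 39, 28, -47, -26, -28, -3] -> [28, -47, -26, -28, -3] -> 2
  [49, -8, -26, -5, -5, 11] -> [-5, -5, 11] -> 3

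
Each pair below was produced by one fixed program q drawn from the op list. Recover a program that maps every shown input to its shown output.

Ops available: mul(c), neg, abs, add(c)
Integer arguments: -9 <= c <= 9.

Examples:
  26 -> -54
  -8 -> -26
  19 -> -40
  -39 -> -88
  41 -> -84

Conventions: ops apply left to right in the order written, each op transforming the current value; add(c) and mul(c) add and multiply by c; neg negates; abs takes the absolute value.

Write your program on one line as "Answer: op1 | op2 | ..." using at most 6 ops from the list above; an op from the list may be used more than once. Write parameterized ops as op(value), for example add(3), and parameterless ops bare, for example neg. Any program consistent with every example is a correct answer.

add(-2) | mul(-2) | abs | neg | add(-6)

Check, running the answer program on each example:
  26 -> 24 -> -48 -> 48 -> -48 -> -54
  -8 -> -10 -> 20 -> 20 -> -20 -> -26
  19 -> 17 -> -34 -> 34 -> -34 -> -40
  -39 -> -41 -> 82 -> 82 -> -82 -> -88
  41 -> 39 -> -78 -> 78 -> -78 -> -84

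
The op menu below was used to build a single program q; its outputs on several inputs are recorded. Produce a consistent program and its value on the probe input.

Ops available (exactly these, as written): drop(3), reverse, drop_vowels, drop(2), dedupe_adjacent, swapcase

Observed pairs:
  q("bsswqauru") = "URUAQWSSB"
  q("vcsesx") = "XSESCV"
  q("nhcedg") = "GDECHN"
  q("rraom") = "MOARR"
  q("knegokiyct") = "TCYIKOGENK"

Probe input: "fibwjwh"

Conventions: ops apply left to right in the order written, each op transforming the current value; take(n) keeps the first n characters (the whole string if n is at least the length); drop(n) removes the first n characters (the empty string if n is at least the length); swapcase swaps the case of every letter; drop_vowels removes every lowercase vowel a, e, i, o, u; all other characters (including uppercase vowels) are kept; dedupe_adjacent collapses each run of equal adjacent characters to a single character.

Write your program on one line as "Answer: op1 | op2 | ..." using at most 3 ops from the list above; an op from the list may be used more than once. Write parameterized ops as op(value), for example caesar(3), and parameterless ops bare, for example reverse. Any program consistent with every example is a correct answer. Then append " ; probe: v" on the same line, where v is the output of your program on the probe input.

reverse | swapcase ; probe: "HWJWBIF"

Check, running the answer program on each example:
  "bsswqauru" -> "uruaqwssb" -> "URUAQWSSB"
  "vcsesx" -> "xsescv" -> "XSESCV"
  "nhcedg" -> "gdechn" -> "GDECHN"
  "rraom" -> "moarr" -> "MOARR"
  "knegokiyct" -> "tcyikogenk" -> "TCYIKOGENK"
  probe: "fibwjwh" -> "hwjwbif" -> "HWJWBIF"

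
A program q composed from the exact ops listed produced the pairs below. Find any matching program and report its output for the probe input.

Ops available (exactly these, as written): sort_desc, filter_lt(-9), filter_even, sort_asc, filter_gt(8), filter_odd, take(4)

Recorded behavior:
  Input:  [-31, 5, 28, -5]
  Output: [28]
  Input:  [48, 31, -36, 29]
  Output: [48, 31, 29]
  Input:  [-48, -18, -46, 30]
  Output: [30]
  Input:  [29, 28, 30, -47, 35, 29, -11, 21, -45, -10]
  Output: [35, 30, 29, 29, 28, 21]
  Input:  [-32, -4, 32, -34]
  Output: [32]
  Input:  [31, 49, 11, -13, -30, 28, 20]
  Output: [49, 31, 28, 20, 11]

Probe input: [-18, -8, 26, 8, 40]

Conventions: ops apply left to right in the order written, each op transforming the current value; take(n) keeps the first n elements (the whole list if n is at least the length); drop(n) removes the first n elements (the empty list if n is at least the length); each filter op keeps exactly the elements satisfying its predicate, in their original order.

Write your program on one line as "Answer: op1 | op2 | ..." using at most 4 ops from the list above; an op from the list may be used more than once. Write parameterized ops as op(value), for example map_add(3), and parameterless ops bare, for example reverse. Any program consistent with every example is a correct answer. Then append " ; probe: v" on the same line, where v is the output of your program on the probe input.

sort_asc | filter_gt(8) | sort_desc ; probe: [40, 26]

Check, running the answer program on each example:
  [-31, 5, 28, -5] -> [-31, -5, 5, 28] -> [28] -> [28]
  [48, 31, -36, 29] -> [-36, 29, 31, 48] -> [29, 31, 48] -> [48, 31, 29]
  [-48, -18, -46, 30] -> [-48, -46, -18, 30] -> [30] -> [30]
  [29, 28, 30, -47, 35, 29, -11, 21, -45, -10] -> [-47, -45, -11, -10, 21, 28, 29, 29, 30, 35] -> [21, 28, 29, 29, 30, 35] -> [35, 30, 29, 29, 28, 21]
  [-32, -4, 32, -34] -> [-34, -32, -4, 32] -> [32] -> [32]
  [31, 49, 11, -13, -30, 28, 20] -> [-30, -13, 11, 20, 28, 31, 49] -> [11, 20, 28, 31, 49] -> [49, 31, 28, 20, 11]
  probe: [-18, -8, 26, 8, 40] -> [-18, -8, 8, 26, 40] -> [26, 40] -> [40, 26]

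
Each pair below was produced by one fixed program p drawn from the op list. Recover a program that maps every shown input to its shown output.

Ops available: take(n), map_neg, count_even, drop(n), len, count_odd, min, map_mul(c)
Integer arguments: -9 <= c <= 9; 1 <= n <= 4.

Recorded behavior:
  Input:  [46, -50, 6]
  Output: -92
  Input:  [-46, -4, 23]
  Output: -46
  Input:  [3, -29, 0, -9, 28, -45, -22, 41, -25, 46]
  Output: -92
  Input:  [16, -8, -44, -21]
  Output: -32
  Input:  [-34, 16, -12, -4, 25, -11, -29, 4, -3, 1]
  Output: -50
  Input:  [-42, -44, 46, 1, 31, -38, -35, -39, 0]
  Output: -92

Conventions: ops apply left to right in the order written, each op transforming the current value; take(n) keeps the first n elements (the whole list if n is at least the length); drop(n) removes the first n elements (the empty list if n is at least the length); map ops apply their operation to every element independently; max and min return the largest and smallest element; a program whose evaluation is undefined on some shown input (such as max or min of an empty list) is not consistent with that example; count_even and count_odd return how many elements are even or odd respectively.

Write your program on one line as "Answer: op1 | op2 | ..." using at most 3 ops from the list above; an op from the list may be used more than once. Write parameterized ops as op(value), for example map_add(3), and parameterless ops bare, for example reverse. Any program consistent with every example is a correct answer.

map_mul(-2) | min

Check, running the answer program on each example:
  [46, -50, 6] -> [-92, 100, -12] -> -92
  [-46, -4, 23] -> [92, 8, -46] -> -46
  [3, -29, 0, -9, 28, -45, -22, 41, -25, 46] -> [-6, 58, 0, 18, -56, 90, 44, -82, 50, -92] -> -92
  [16, -8, -44, -21] -> [-32, 16, 88, 42] -> -32
  [-34, 16, -12, -4, 25, -11, -29, 4, -3, 1] -> [68, -32, 24, 8, -50, 22, 58, -8, 6, -2] -> -50
  [-42, -44, 46, 1, 31, -38, -35, -39, 0] -> [84, 88, -92, -2, -62, 76, 70, 78, 0] -> -92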